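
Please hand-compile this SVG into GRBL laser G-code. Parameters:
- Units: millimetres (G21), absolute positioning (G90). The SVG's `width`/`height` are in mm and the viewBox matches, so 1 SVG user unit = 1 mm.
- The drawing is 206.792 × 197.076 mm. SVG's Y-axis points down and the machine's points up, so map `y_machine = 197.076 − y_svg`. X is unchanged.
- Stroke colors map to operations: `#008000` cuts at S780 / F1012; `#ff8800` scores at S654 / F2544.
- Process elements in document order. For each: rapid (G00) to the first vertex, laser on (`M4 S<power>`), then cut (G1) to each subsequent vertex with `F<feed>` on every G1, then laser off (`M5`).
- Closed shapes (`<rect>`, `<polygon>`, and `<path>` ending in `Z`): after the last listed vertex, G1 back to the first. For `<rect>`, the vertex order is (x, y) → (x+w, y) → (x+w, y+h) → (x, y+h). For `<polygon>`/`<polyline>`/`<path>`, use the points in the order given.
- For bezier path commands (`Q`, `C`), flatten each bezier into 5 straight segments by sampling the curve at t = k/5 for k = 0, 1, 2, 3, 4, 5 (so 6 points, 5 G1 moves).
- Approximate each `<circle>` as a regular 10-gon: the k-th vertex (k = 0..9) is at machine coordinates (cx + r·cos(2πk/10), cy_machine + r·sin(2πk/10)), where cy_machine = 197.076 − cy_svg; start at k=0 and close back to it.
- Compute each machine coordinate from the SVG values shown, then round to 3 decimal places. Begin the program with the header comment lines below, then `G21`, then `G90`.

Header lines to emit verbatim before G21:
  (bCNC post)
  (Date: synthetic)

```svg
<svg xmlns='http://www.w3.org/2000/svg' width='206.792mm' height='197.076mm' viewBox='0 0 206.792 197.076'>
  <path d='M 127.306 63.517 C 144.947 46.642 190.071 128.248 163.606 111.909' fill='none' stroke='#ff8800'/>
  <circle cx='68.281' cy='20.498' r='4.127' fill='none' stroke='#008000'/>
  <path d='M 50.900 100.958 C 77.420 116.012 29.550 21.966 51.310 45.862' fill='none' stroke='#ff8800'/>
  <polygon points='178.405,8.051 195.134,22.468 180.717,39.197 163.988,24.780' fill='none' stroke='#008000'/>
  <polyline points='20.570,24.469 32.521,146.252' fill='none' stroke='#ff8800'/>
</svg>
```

(bCNC post)
(Date: synthetic)
G21
G90
G00 X127.306 Y133.559
M4 S654
G1 X140.396 Y133.438 F2544
G1 X155.326 Y119.109 F2544
G1 X167.342 Y100.003 F2544
G1 X171.687 Y85.546 F2544
G1 X163.606 Y85.167 F2544
M5
G00 X72.408 Y176.578
M4 S780
G1 X71.620 Y179.004 F1012
G1 X69.556 Y180.503 F1012
G1 X67.006 Y180.503 F1012
G1 X64.942 Y179.004 F1012
G1 X64.154 Y176.578 F1012
G1 X64.942 Y174.152 F1012
G1 X67.006 Y172.653 F1012
G1 X69.556 Y172.653 F1012
G1 X71.620 Y174.152 F1012
G1 X72.408 Y176.578 F1012
M5
G00 X50.900 Y96.118
M4 S654
G1 X59.037 Y98.361 F2544
G1 X56.234 Y115.891 F2544
G1 X49.403 Y137.808 F2544
G1 X45.457 Y153.215 F2544
G1 X51.310 Y151.214 F2544
M5
G00 X178.405 Y189.025
M4 S780
G1 X195.134 Y174.608 F1012
G1 X180.717 Y157.879 F1012
G1 X163.988 Y172.296 F1012
G1 X178.405 Y189.025 F1012
M5
G00 X20.570 Y172.607
M4 S654
G1 X32.521 Y50.824 F2544
M5

viewBox `0 0 206.792 197.076` with mm width/height → 1 unit = 1 mm. Flip: y_m = 197.076 − y_svg.

**Shape 1** — `<path>` cubic bezier, stroke `#ff8800` → score (S654, F2544). Control points (SVG): P0=(127.306,63.517), P1=(144.947,46.642), P2=(190.071,128.248), P3=(163.606,111.909); sampled at t=k/5. Machine vertices: (127.306,133.559) → (140.396,133.438) → (155.326,119.109) → (167.342,100.003) → (171.687,85.546) → (163.606,85.167). Open path.

**Shape 2** — `<circle>` circle, stroke `#008000` → cut (S780, F1012). Machine vertices: (72.408,176.578) → (71.620,179.004) → (69.556,180.503) → (67.006,180.503) → (64.942,179.004) → (64.154,176.578) → (64.942,174.152) → (67.006,172.653) → (69.556,172.653) → (71.620,174.152) → (72.408,176.578). Closed: final G1 returns to the first vertex.

**Shape 3** — `<path>` cubic bezier, stroke `#ff8800` → score (S654, F2544). Control points (SVG): P0=(50.900,100.958), P1=(77.420,116.012), P2=(29.550,21.966), P3=(51.310,45.862); sampled at t=k/5. Machine vertices: (50.900,96.118) → (59.037,98.361) → (56.234,115.891) → (49.403,137.808) → (45.457,153.215) → (51.310,151.214). Open path.

**Shape 4** — `<polygon>` regular polygon, stroke `#008000` → cut (S780, F1012). Machine vertices: (178.405,189.025) → (195.134,174.608) → (180.717,157.879) → (163.988,172.296) → (178.405,189.025). Closed: final G1 returns to the first vertex.

**Shape 5** — `<polyline>` line segment, stroke `#ff8800` → score (S654, F2544). Machine vertices: (20.570,172.607) → (32.521,50.824). Open path.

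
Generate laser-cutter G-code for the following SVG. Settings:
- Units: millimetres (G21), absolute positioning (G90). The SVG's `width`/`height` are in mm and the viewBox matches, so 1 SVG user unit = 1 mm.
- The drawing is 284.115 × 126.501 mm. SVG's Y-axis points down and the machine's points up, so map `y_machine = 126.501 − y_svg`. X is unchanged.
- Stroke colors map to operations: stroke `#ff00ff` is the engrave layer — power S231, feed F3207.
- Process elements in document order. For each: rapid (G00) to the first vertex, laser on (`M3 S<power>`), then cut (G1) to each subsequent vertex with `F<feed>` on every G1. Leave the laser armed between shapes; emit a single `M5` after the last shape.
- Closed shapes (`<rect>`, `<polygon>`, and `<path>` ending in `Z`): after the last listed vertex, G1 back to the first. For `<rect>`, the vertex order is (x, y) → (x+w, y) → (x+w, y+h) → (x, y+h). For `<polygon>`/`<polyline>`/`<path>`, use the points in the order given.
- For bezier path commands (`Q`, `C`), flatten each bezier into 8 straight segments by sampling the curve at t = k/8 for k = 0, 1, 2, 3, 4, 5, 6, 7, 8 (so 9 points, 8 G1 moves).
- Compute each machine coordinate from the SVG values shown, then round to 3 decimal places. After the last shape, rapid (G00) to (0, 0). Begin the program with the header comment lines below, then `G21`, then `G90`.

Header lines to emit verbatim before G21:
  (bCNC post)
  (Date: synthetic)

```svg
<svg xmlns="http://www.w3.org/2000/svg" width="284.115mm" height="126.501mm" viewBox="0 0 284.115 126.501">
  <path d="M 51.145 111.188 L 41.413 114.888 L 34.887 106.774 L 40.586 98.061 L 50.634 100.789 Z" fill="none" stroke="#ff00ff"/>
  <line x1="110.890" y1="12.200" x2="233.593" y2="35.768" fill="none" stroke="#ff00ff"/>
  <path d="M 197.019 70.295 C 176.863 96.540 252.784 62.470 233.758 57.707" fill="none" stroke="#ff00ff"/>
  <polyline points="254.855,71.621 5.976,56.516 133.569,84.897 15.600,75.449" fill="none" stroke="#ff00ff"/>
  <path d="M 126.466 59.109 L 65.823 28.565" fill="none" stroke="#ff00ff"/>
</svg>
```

viewBox `0 0 284.115 126.501` with mm width/height → 1 unit = 1 mm. Flip: y_m = 126.501 − y_svg.

**Shape 1** — `<path>` regular polygon, stroke `#ff00ff` → engrave (S231, F3207). Machine vertices: (51.145,15.313) → (41.413,11.613) → (34.887,19.727) → (40.586,28.440) → (50.634,25.712) → (51.145,15.313). Closed: final G1 returns to the first vertex.

**Shape 2** — `<line>` line segment, stroke `#ff00ff` → engrave (S231, F3207). Machine vertices: (110.890,114.301) → (233.593,90.733). Open path.

**Shape 3** — `<path>` cubic bezier, stroke `#ff00ff` → engrave (S231, F3207). Control points (SVG): P0=(197.019,70.295), P1=(176.863,96.540), P2=(252.784,62.470), P3=(233.758,57.707); sampled at t=k/8. Machine vertices: (197.019,56.206) → (193.591,49.016) → (196.932,46.431) → (204.802,47.400) → (214.965,50.872) → (225.180,55.798) → (233.210,61.127) → (236.815,65.809) → (233.758,68.794). Open path.

**Shape 4** — `<polyline>` open polyline, stroke `#ff00ff` → engrave (S231, F3207). Machine vertices: (254.855,54.880) → (5.976,69.985) → (133.569,41.604) → (15.600,51.052). Open path.

**Shape 5** — `<path>` line segment, stroke `#ff00ff` → engrave (S231, F3207). Machine vertices: (126.466,67.392) → (65.823,97.936). Open path.

(bCNC post)
(Date: synthetic)
G21
G90
G00 X51.145 Y15.313
M3 S231
G1 X41.413 Y11.613 F3207
G1 X34.887 Y19.727 F3207
G1 X40.586 Y28.440 F3207
G1 X50.634 Y25.712 F3207
G1 X51.145 Y15.313 F3207
G00 X110.890 Y114.301
M3 S231
G1 X233.593 Y90.733 F3207
G00 X197.019 Y56.206
M3 S231
G1 X193.591 Y49.016 F3207
G1 X196.932 Y46.431 F3207
G1 X204.802 Y47.400 F3207
G1 X214.965 Y50.872 F3207
G1 X225.180 Y55.798 F3207
G1 X233.210 Y61.127 F3207
G1 X236.815 Y65.809 F3207
G1 X233.758 Y68.794 F3207
G00 X254.855 Y54.880
M3 S231
G1 X5.976 Y69.985 F3207
G1 X133.569 Y41.604 F3207
G1 X15.600 Y51.052 F3207
G00 X126.466 Y67.392
M3 S231
G1 X65.823 Y97.936 F3207
M5
G00 X0.000 Y0.000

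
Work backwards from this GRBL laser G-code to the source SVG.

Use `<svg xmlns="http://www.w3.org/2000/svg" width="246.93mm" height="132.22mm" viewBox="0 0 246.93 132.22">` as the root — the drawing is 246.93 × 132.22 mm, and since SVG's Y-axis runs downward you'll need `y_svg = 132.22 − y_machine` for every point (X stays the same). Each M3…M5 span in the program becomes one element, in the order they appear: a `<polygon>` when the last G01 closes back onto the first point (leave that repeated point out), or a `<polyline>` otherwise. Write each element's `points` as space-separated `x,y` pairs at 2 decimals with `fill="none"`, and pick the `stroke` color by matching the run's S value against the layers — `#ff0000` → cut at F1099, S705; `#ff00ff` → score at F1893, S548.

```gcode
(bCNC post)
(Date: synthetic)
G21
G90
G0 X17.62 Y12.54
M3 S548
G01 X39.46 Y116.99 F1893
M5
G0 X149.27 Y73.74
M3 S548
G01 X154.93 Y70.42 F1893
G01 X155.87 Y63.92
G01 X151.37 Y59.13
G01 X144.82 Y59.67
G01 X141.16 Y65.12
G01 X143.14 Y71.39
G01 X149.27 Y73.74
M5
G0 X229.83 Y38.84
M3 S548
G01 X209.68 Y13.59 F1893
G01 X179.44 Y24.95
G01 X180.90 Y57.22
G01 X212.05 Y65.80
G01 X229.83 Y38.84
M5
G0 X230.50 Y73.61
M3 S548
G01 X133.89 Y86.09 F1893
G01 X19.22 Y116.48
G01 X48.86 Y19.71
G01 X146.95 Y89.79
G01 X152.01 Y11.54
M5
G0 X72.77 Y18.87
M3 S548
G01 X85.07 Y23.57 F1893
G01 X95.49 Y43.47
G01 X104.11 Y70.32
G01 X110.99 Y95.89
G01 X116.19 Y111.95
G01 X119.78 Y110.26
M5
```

Machine Y-up, SVG Y-down with viewBox height 132.22, so y_svg = 132.22 − y_machine; X carries over. Every run uses S548, so all elements get stroke `#ff00ff` (score).

Run 1: The run is open, so emit a `<polyline>` with points (Y-flipped): 17.62,119.68 39.46,15.23.

Run 2: The run returns to its start, so emit a `<polygon>` with points (Y-flipped): 149.27,58.48 154.93,61.80 155.87,68.30 151.37,73.09 144.82,72.55 141.16,67.10 143.14,60.83.

Run 3: The run returns to its start, so emit a `<polygon>` with points (Y-flipped): 229.83,93.38 209.68,118.63 179.44,107.27 180.90,75.00 212.05,66.42.

Run 4: The run is open, so emit a `<polyline>` with points (Y-flipped): 230.50,58.61 133.89,46.13 19.22,15.74 48.86,112.51 146.95,42.43 152.01,120.68.

Run 5: The run is open, so emit a `<polyline>` with points (Y-flipped): 72.77,113.35 85.07,108.65 95.49,88.75 104.11,61.90 110.99,36.33 116.19,20.27 119.78,21.96.

<svg xmlns="http://www.w3.org/2000/svg" width="246.93mm" height="132.22mm" viewBox="0 0 246.93 132.22">
  <polyline points="17.62,119.68 39.46,15.23" fill="none" stroke="#ff00ff"/>
  <polygon points="149.27,58.48 154.93,61.80 155.87,68.30 151.37,73.09 144.82,72.55 141.16,67.10 143.14,60.83" fill="none" stroke="#ff00ff"/>
  <polygon points="229.83,93.38 209.68,118.63 179.44,107.27 180.90,75.00 212.05,66.42" fill="none" stroke="#ff00ff"/>
  <polyline points="230.50,58.61 133.89,46.13 19.22,15.74 48.86,112.51 146.95,42.43 152.01,120.68" fill="none" stroke="#ff00ff"/>
  <polyline points="72.77,113.35 85.07,108.65 95.49,88.75 104.11,61.90 110.99,36.33 116.19,20.27 119.78,21.96" fill="none" stroke="#ff00ff"/>
</svg>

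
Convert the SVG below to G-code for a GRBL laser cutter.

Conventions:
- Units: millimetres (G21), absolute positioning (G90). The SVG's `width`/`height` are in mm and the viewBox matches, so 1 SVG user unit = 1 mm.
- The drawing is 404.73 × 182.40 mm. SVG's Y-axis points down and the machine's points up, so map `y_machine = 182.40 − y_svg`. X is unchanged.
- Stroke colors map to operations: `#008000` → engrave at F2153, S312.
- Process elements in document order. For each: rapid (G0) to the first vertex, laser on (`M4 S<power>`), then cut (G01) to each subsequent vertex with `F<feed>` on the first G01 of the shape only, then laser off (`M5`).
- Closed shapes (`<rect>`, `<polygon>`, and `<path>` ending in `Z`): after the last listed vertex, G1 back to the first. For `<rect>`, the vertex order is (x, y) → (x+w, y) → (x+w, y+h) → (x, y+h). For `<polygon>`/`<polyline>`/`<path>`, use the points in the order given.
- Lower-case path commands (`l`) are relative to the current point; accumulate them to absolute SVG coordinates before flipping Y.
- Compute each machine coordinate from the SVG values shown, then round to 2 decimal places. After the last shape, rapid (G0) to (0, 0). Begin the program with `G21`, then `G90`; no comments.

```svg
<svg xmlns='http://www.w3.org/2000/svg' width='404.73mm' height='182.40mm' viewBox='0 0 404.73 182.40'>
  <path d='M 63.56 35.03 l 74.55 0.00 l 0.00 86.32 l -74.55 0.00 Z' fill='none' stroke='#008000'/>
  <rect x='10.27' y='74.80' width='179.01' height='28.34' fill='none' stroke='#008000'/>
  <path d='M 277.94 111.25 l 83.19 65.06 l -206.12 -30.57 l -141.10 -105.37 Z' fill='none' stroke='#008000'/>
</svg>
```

1 u = 1 mm; y_m = 182.40 − y.

[1] `<path>` rectangle, #008000→engrave S312 F2153: (63.56,147.37) → (138.11,147.37) → (138.11,61.05) → (63.56,61.05) → (63.56,147.37) (closed)

[2] `<rect>` rectangle, #008000→engrave S312 F2153: (10.27,107.60) → (189.28,107.60) → (189.28,79.26) → (10.27,79.26) → (10.27,107.60) (closed)

[3] `<path>` closed polygon, #008000→engrave S312 F2153: (277.94,71.15) → (361.13,6.09) → (155.01,36.66) → (13.91,142.03) → (277.94,71.15) (closed)

G21
G90
G0 X63.56 Y147.37
M4 S312
G01 X138.11 Y147.37 F2153
G01 X138.11 Y61.05
G01 X63.56 Y61.05
G01 X63.56 Y147.37
M5
G0 X10.27 Y107.60
M4 S312
G01 X189.28 Y107.60 F2153
G01 X189.28 Y79.26
G01 X10.27 Y79.26
G01 X10.27 Y107.60
M5
G0 X277.94 Y71.15
M4 S312
G01 X361.13 Y6.09 F2153
G01 X155.01 Y36.66
G01 X13.91 Y142.03
G01 X277.94 Y71.15
M5
G0 X0.00 Y0.00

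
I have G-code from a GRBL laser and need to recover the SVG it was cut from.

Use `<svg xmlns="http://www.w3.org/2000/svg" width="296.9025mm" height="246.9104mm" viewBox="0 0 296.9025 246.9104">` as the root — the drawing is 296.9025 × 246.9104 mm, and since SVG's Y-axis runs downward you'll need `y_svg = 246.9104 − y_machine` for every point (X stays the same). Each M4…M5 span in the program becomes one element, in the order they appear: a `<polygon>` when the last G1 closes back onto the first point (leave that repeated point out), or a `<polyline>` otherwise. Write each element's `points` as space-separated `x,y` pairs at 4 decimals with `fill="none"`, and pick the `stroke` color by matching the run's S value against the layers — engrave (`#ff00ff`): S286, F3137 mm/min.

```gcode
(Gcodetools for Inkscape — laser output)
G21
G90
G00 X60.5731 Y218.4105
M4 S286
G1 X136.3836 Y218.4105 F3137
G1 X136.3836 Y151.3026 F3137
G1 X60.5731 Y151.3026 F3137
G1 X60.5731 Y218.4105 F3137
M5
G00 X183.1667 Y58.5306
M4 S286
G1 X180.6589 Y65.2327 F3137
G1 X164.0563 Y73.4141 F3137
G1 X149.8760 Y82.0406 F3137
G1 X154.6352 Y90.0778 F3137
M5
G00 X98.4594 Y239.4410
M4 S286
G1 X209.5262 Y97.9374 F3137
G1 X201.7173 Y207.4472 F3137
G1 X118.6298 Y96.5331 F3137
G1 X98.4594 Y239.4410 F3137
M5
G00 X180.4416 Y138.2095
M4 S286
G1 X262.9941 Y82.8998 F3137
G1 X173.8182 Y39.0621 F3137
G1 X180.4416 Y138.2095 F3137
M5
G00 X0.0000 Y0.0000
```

Machine Y-up, SVG Y-down with viewBox height 246.9104, so y_svg = 246.9104 − y_machine; X carries over. Every run uses S286, so all elements get stroke `#ff00ff` (engrave).

Run 1: The run returns to its start, so emit a `<polygon>` with points (Y-flipped): 60.5731,28.4999 136.3836,28.4999 136.3836,95.6078 60.5731,95.6078.

Run 2: The run is open, so emit a `<polyline>` with points (Y-flipped): 183.1667,188.3798 180.6589,181.6777 164.0563,173.4963 149.8760,164.8698 154.6352,156.8326.

Run 3: The run returns to its start, so emit a `<polygon>` with points (Y-flipped): 98.4594,7.4694 209.5262,148.9730 201.7173,39.4632 118.6298,150.3773.

Run 4: The run returns to its start, so emit a `<polygon>` with points (Y-flipped): 180.4416,108.7009 262.9941,164.0106 173.8182,207.8483.

<svg xmlns="http://www.w3.org/2000/svg" width="296.9025mm" height="246.9104mm" viewBox="0 0 296.9025 246.9104">
  <polygon points="60.5731,28.4999 136.3836,28.4999 136.3836,95.6078 60.5731,95.6078" fill="none" stroke="#ff00ff"/>
  <polyline points="183.1667,188.3798 180.6589,181.6777 164.0563,173.4963 149.8760,164.8698 154.6352,156.8326" fill="none" stroke="#ff00ff"/>
  <polygon points="98.4594,7.4694 209.5262,148.9730 201.7173,39.4632 118.6298,150.3773" fill="none" stroke="#ff00ff"/>
  <polygon points="180.4416,108.7009 262.9941,164.0106 173.8182,207.8483" fill="none" stroke="#ff00ff"/>
</svg>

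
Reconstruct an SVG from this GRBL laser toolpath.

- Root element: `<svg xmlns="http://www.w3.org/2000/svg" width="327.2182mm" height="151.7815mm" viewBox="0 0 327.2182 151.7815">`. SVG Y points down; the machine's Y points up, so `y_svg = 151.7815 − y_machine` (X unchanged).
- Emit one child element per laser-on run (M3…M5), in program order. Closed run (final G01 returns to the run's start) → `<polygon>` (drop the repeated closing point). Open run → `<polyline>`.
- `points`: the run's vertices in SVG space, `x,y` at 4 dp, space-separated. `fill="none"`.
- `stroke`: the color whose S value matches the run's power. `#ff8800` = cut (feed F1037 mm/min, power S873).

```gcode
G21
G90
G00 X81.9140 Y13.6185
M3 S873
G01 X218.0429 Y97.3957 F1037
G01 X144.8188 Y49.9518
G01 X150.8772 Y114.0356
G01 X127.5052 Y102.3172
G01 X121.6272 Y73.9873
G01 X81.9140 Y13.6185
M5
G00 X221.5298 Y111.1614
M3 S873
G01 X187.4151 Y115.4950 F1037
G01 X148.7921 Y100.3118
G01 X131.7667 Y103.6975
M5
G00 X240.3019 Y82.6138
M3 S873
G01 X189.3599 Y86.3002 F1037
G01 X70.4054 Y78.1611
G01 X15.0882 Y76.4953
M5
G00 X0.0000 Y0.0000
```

<svg xmlns="http://www.w3.org/2000/svg" width="327.2182mm" height="151.7815mm" viewBox="0 0 327.2182 151.7815">
  <polygon points="81.9140,138.1630 218.0429,54.3858 144.8188,101.8297 150.8772,37.7459 127.5052,49.4643 121.6272,77.7942" fill="none" stroke="#ff8800"/>
  <polyline points="221.5298,40.6201 187.4151,36.2865 148.7921,51.4697 131.7667,48.0840" fill="none" stroke="#ff8800"/>
  <polyline points="240.3019,69.1677 189.3599,65.4813 70.4054,73.6204 15.0882,75.2862" fill="none" stroke="#ff8800"/>
</svg>

y_svg = 151.7815 − y_m. Every run uses S873, so all elements get stroke `#ff8800` (cut).

[1] closed run; points: 81.9140,138.1630 218.0429,54.3858 144.8188,101.8297 150.8772,37.7459 127.5052,49.4643 121.6272,77.7942

[2] open run; points: 221.5298,40.6201 187.4151,36.2865 148.7921,51.4697 131.7667,48.0840

[3] open run; points: 240.3019,69.1677 189.3599,65.4813 70.4054,73.6204 15.0882,75.2862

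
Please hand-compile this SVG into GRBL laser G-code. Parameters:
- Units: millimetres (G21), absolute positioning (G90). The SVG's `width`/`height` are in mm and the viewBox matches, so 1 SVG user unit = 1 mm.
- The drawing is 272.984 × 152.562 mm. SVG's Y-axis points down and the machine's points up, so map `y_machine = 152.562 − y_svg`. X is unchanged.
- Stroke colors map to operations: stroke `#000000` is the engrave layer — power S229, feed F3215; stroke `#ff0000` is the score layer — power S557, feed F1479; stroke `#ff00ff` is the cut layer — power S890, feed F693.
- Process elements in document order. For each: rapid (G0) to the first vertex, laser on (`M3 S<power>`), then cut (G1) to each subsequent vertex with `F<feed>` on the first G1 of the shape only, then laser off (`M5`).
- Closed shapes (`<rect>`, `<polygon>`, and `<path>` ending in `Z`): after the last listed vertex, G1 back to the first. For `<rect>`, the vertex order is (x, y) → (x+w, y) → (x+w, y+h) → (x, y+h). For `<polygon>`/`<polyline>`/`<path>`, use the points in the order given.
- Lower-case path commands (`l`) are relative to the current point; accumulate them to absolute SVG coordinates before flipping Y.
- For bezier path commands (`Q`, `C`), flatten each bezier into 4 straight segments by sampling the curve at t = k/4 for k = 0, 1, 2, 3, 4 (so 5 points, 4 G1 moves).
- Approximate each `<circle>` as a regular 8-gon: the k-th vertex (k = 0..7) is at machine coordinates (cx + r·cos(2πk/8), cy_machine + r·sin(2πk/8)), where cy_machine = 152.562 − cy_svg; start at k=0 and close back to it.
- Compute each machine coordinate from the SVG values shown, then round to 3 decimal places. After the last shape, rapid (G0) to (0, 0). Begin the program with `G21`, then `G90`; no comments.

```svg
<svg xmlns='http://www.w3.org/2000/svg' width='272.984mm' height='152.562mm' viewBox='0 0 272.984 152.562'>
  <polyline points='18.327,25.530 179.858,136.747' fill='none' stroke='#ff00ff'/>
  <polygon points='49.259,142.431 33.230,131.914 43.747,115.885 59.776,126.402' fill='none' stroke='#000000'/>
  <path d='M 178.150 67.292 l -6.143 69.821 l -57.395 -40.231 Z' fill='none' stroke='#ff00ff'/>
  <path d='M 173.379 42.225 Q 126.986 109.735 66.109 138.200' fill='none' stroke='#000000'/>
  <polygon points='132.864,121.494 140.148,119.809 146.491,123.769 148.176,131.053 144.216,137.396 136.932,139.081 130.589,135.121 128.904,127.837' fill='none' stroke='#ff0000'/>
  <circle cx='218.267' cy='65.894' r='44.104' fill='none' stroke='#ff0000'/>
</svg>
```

G21
G90
G0 X18.327 Y127.032
M3 S890
G1 X179.858 Y15.815 F693
M5
G0 X49.259 Y10.131
M3 S229
G1 X33.230 Y20.648 F3215
G1 X43.747 Y36.677
G1 X59.776 Y26.160
G1 X49.259 Y10.131
M5
G0 X178.150 Y85.270
M3 S890
G1 X172.007 Y15.449 F693
G1 X114.612 Y55.680
G1 X178.150 Y85.270
M5
G0 X173.379 Y110.337
M3 S229
G1 X149.277 Y79.022 F3215
G1 X123.365 Y52.588
G1 X95.642 Y31.035
G1 X66.109 Y14.362
M5
G0 X132.864 Y31.068
M3 S557
G1 X140.148 Y32.753 F1479
G1 X146.491 Y28.793
G1 X148.176 Y21.509
G1 X144.216 Y15.166
G1 X136.932 Y13.481
G1 X130.589 Y17.441
G1 X128.904 Y24.725
G1 X132.864 Y31.068
M5
G0 X262.371 Y86.668
M3 S557
G1 X249.453 Y117.854 F1479
G1 X218.267 Y130.772
G1 X187.081 Y117.854
G1 X174.163 Y86.668
G1 X187.081 Y55.482
G1 X218.267 Y42.564
G1 X249.453 Y55.482
G1 X262.371 Y86.668
M5
G0 X0.000 Y0.000

Since the viewBox matches the mm dimensions, user units are millimetres directly. The only transform is the Y-flip y_m = 152.562 − y_svg.

Shape 1 is a line segment drawn with `<polyline>`. Its stroke #ff00ff means cut at S890, F693. After flipping Y the toolpath is (18.327,127.032) → (179.858,15.815).

Shape 2 is a regular polygon drawn with `<polygon>`. Its stroke #000000 means engrave at S229, F3215. After flipping Y the toolpath is (49.259,10.131) → (33.230,20.648) → (43.747,36.677) → (59.776,26.160) → (49.259,10.131), returning to the start.

Shape 3 is a regular polygon drawn with `<path>`. Its stroke #ff00ff means cut at S890, F693. After flipping Y the toolpath is (178.150,85.270) → (172.007,15.449) → (114.612,55.680) → (178.150,85.270), returning to the start.

Shape 4 is a quadratic bezier drawn with `<path>`. Its stroke #000000 means engrave at S229, F3215. After flipping Y the toolpath is (173.379,110.337) → (149.277,79.022) → (123.365,52.588) → (95.642,31.035) → (66.109,14.362).

Shape 5 is a regular polygon drawn with `<polygon>`. Its stroke #ff0000 means score at S557, F1479. After flipping Y the toolpath is (132.864,31.068) → (140.148,32.753) → (146.491,28.793) → (148.176,21.509) → (144.216,15.166) → (136.932,13.481) → (130.589,17.441) → (128.904,24.725) → (132.864,31.068), returning to the start.

Shape 6 is a circle drawn with `<circle>`. Its stroke #ff0000 means score at S557, F1479. After flipping Y the toolpath is (262.371,86.668) → (249.453,117.854) → (218.267,130.772) → (187.081,117.854) → (174.163,86.668) → (187.081,55.482) → (218.267,42.564) → (249.453,55.482) → (262.371,86.668), returning to the start.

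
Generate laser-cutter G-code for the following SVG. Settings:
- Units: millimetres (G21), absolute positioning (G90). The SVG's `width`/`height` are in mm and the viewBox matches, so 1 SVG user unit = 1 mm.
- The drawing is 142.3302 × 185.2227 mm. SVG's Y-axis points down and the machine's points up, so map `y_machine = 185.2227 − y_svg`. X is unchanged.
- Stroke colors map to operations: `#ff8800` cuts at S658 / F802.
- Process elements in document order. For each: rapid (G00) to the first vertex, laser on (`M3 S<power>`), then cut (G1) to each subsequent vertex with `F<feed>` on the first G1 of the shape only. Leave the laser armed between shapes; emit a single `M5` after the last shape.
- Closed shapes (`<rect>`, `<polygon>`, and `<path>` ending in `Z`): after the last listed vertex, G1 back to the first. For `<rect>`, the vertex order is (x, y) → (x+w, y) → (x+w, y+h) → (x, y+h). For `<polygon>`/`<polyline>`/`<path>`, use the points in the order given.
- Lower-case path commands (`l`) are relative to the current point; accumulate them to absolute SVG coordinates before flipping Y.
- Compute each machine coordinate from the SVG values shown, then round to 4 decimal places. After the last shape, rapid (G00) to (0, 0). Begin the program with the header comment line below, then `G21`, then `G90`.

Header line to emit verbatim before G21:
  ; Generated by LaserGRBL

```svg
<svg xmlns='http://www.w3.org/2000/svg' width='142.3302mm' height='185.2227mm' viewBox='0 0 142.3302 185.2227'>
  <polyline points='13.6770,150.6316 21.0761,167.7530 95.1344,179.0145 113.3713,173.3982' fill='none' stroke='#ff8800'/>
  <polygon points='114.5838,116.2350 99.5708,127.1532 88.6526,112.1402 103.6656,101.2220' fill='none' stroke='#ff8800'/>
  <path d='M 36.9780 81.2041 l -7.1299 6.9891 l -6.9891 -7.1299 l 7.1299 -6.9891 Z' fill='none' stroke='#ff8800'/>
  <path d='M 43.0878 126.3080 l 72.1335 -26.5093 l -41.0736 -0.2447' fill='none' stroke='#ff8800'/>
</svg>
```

Since the viewBox matches the mm dimensions, user units are millimetres directly. The only transform is the Y-flip y_m = 185.2227 − y_svg.

Shape 1 is a open polyline drawn with `<polyline>`. Its stroke #ff8800 means cut at S658, F802. After flipping Y the toolpath is (13.6770,34.5911) → (21.0761,17.4697) → (95.1344,6.2082) → (113.3713,11.8245).

Shape 2 is a regular polygon drawn with `<polygon>`. Its stroke #ff8800 means cut at S658, F802. After flipping Y the toolpath is (114.5838,68.9877) → (99.5708,58.0695) → (88.6526,73.0825) → (103.6656,84.0007) → (114.5838,68.9877), returning to the start.

Shape 3 is a regular polygon drawn with `<path>`. Its stroke #ff8800 means cut at S658, F802. After flipping Y the toolpath is (36.9780,104.0186) → (29.8481,97.0295) → (22.8590,104.1594) → (29.9889,111.1485) → (36.9780,104.0186), returning to the start.

Shape 4 is a open polyline drawn with `<path>`. Its stroke #ff8800 means cut at S658, F802. After flipping Y the toolpath is (43.0878,58.9147) → (115.2213,85.4240) → (74.1477,85.6687).

; Generated by LaserGRBL
G21
G90
G00 X13.6770 Y34.5911
M3 S658
G1 X21.0761 Y17.4697 F802
G1 X95.1344 Y6.2082
G1 X113.3713 Y11.8245
G00 X114.5838 Y68.9877
M3 S658
G1 X99.5708 Y58.0695 F802
G1 X88.6526 Y73.0825
G1 X103.6656 Y84.0007
G1 X114.5838 Y68.9877
G00 X36.9780 Y104.0186
M3 S658
G1 X29.8481 Y97.0295 F802
G1 X22.8590 Y104.1594
G1 X29.9889 Y111.1485
G1 X36.9780 Y104.0186
G00 X43.0878 Y58.9147
M3 S658
G1 X115.2213 Y85.4240 F802
G1 X74.1477 Y85.6687
M5
G00 X0.0000 Y0.0000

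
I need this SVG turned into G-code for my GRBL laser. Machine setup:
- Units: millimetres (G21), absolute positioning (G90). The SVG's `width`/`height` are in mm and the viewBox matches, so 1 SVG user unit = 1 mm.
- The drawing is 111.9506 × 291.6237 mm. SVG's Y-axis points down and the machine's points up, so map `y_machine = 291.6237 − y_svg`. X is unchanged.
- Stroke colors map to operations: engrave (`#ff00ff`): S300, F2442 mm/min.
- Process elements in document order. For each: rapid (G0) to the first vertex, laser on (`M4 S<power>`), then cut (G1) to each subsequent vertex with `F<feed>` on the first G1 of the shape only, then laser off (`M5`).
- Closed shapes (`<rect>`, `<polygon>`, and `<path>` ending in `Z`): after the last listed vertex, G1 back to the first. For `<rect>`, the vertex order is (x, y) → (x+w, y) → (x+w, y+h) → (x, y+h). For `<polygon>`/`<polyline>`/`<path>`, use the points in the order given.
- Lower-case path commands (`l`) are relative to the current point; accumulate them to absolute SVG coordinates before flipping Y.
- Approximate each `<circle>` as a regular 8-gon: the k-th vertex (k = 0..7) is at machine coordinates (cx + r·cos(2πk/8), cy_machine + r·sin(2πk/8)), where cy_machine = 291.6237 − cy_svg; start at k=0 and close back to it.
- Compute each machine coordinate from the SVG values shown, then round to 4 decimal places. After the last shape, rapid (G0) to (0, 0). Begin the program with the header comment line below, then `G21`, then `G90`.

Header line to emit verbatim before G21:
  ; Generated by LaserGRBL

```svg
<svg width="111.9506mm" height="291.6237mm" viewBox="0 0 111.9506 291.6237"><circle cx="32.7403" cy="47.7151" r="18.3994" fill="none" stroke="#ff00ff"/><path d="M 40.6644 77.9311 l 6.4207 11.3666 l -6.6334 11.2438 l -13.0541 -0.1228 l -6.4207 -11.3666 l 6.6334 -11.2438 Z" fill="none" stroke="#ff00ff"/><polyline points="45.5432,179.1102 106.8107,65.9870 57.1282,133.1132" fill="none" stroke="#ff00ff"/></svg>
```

viewBox `0 0 111.9506 291.6237` with mm width/height → 1 unit = 1 mm. Flip: y_m = 291.6237 − y_svg.

**Shape 1** — `<circle>` circle, stroke `#ff00ff` → engrave (S300, F2442). Machine vertices: (51.1397,243.9086) → (45.7506,256.9189) → (32.7403,262.3080) → (19.7300,256.9189) → (14.3409,243.9086) → (19.7300,230.8983) → (32.7403,225.5092) → (45.7506,230.8983) → (51.1397,243.9086). Closed: final G1 returns to the first vertex.

**Shape 2** — `<path>` regular polygon, stroke `#ff00ff` → engrave (S300, F2442). Machine vertices: (40.6644,213.6926) → (47.0851,202.3260) → (40.4517,191.0822) → (27.3976,191.2050) → (20.9769,202.5716) → (27.6103,213.8154) → (40.6644,213.6926). Closed: final G1 returns to the first vertex.

**Shape 3** — `<polyline>` open polyline, stroke `#ff00ff` → engrave (S300, F2442). Machine vertices: (45.5432,112.5135) → (106.8107,225.6367) → (57.1282,158.5105). Open path.

; Generated by LaserGRBL
G21
G90
G0 X51.1397 Y243.9086
M4 S300
G1 X45.7506 Y256.9189 F2442
G1 X32.7403 Y262.3080
G1 X19.7300 Y256.9189
G1 X14.3409 Y243.9086
G1 X19.7300 Y230.8983
G1 X32.7403 Y225.5092
G1 X45.7506 Y230.8983
G1 X51.1397 Y243.9086
M5
G0 X40.6644 Y213.6926
M4 S300
G1 X47.0851 Y202.3260 F2442
G1 X40.4517 Y191.0822
G1 X27.3976 Y191.2050
G1 X20.9769 Y202.5716
G1 X27.6103 Y213.8154
G1 X40.6644 Y213.6926
M5
G0 X45.5432 Y112.5135
M4 S300
G1 X106.8107 Y225.6367 F2442
G1 X57.1282 Y158.5105
M5
G0 X0.0000 Y0.0000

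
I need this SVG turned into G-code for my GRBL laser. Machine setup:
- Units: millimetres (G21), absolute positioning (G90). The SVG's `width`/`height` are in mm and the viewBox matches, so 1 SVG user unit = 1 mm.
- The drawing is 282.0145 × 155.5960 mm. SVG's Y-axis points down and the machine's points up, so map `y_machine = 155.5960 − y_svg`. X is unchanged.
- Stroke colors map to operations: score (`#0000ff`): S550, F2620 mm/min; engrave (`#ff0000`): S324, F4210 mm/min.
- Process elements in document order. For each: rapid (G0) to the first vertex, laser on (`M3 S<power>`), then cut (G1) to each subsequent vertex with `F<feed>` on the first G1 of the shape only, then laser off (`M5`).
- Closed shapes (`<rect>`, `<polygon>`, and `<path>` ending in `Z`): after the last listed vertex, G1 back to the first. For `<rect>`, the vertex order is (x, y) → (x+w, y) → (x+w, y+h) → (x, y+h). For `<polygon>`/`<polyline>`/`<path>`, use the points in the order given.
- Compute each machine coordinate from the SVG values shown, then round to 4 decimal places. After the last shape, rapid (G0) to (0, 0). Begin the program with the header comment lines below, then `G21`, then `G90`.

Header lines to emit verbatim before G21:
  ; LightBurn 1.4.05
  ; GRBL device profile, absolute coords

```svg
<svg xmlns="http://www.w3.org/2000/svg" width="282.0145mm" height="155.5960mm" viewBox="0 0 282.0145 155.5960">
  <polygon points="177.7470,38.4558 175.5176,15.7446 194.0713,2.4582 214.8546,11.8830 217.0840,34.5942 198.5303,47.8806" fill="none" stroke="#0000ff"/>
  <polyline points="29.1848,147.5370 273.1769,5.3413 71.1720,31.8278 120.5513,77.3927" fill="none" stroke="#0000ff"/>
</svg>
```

viewBox `0 0 282.0145 155.5960` with mm width/height → 1 unit = 1 mm. Flip: y_m = 155.5960 − y_svg.

**Shape 1** — `<polygon>` regular polygon, stroke `#0000ff` → score (S550, F2620). Machine vertices: (177.7470,117.1402) → (175.5176,139.8514) → (194.0713,153.1378) → (214.8546,143.7130) → (217.0840,121.0018) → (198.5303,107.7154) → (177.7470,117.1402). Closed: final G1 returns to the first vertex.

**Shape 2** — `<polyline>` open polyline, stroke `#0000ff` → score (S550, F2620). Machine vertices: (29.1848,8.0590) → (273.1769,150.2547) → (71.1720,123.7682) → (120.5513,78.2033). Open path.

; LightBurn 1.4.05
; GRBL device profile, absolute coords
G21
G90
G0 X177.7470 Y117.1402
M3 S550
G1 X175.5176 Y139.8514 F2620
G1 X194.0713 Y153.1378
G1 X214.8546 Y143.7130
G1 X217.0840 Y121.0018
G1 X198.5303 Y107.7154
G1 X177.7470 Y117.1402
M5
G0 X29.1848 Y8.0590
M3 S550
G1 X273.1769 Y150.2547 F2620
G1 X71.1720 Y123.7682
G1 X120.5513 Y78.2033
M5
G0 X0.0000 Y0.0000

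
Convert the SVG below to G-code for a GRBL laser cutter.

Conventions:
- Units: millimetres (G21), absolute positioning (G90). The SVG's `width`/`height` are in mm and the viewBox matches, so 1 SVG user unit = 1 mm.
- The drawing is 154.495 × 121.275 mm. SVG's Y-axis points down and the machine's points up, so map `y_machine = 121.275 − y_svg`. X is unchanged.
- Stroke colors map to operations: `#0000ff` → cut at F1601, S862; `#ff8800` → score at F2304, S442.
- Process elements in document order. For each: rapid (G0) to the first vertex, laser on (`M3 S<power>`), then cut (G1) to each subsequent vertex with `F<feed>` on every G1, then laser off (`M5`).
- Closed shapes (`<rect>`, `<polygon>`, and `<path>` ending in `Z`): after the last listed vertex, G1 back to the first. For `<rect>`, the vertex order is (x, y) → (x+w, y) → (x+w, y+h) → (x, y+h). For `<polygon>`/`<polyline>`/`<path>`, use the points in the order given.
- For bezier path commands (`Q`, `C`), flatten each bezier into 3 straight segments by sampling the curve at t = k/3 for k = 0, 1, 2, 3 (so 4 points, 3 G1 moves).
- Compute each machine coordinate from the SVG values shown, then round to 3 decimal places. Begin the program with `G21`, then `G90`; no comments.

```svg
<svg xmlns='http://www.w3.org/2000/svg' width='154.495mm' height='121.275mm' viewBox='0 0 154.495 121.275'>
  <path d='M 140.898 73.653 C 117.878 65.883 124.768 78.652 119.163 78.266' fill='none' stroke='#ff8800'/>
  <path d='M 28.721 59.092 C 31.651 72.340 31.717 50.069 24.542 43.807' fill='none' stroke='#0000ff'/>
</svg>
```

G21
G90
G0 X140.898 Y47.622
M3 S442
G1 X126.277 Y49.794 F2304
G1 X122.174 Y45.760 F2304
G1 X119.163 Y43.009 F2304
M5
G0 X28.721 Y62.183
M3 S862
G1 X30.534 Y58.866 F1601
G1 X29.465 Y67.778 F1601
G1 X24.542 Y77.468 F1601
M5

1 u = 1 mm; y_m = 121.275 − y.

[1] `<path>` cubic bezier, #ff8800→score S442 F2304: (140.898,47.622) → (126.277,49.794) → (122.174,45.760) → (119.163,43.009)

[2] `<path>` cubic bezier, #0000ff→cut S862 F1601: (28.721,62.183) → (30.534,58.866) → (29.465,67.778) → (24.542,77.468)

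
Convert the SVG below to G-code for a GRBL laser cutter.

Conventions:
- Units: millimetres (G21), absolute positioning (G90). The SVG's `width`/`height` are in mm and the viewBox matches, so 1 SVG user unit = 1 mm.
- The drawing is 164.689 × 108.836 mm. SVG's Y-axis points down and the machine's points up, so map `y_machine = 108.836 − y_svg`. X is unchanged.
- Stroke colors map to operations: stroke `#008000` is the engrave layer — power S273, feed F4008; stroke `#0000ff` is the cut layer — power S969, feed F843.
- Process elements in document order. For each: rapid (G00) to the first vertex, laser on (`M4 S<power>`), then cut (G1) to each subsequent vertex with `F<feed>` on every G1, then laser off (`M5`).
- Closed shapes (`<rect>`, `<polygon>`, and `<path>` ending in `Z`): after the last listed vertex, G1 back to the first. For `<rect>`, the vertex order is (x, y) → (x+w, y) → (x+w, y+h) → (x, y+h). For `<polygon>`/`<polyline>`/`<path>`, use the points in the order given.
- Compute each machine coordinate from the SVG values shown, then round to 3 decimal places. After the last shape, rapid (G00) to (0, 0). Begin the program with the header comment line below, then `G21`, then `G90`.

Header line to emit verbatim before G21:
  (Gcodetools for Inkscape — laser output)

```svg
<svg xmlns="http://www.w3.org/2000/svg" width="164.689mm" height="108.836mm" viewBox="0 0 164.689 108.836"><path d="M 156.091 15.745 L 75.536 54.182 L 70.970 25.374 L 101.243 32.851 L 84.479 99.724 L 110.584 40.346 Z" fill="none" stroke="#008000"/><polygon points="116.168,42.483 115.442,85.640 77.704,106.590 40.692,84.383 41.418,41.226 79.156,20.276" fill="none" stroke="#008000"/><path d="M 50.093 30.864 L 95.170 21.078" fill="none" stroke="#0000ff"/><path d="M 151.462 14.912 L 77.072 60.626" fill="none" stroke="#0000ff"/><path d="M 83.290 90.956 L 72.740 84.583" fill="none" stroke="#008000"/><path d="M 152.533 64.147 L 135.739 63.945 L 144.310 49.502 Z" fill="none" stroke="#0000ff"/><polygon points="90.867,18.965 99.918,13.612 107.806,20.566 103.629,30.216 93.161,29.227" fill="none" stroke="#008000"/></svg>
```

(Gcodetools for Inkscape — laser output)
G21
G90
G00 X156.091 Y93.091
M4 S273
G1 X75.536 Y54.654 F4008
G1 X70.970 Y83.462 F4008
G1 X101.243 Y75.985 F4008
G1 X84.479 Y9.112 F4008
G1 X110.584 Y68.490 F4008
G1 X156.091 Y93.091 F4008
M5
G00 X116.168 Y66.353
M4 S273
G1 X115.442 Y23.196 F4008
G1 X77.704 Y2.246 F4008
G1 X40.692 Y24.453 F4008
G1 X41.418 Y67.610 F4008
G1 X79.156 Y88.560 F4008
G1 X116.168 Y66.353 F4008
M5
G00 X50.093 Y77.972
M4 S969
G1 X95.170 Y87.758 F843
M5
G00 X151.462 Y93.924
M4 S969
G1 X77.072 Y48.210 F843
M5
G00 X83.290 Y17.880
M4 S273
G1 X72.740 Y24.253 F4008
M5
G00 X152.533 Y44.689
M4 S969
G1 X135.739 Y44.891 F843
G1 X144.310 Y59.334 F843
G1 X152.533 Y44.689 F843
M5
G00 X90.867 Y89.871
M4 S273
G1 X99.918 Y95.224 F4008
G1 X107.806 Y88.270 F4008
G1 X103.629 Y78.620 F4008
G1 X93.161 Y79.609 F4008
G1 X90.867 Y89.871 F4008
M5
G00 X0.000 Y0.000

viewBox `0 0 164.689 108.836` with mm width/height → 1 unit = 1 mm. Flip: y_m = 108.836 − y_svg.

**Shape 1** — `<path>` closed polygon, stroke `#008000` → engrave (S273, F4008). Machine vertices: (156.091,93.091) → (75.536,54.654) → (70.970,83.462) → (101.243,75.985) → (84.479,9.112) → (110.584,68.490) → (156.091,93.091). Closed: final G1 returns to the first vertex.

**Shape 2** — `<polygon>` regular polygon, stroke `#008000` → engrave (S273, F4008). Machine vertices: (116.168,66.353) → (115.442,23.196) → (77.704,2.246) → (40.692,24.453) → (41.418,67.610) → (79.156,88.560) → (116.168,66.353). Closed: final G1 returns to the first vertex.

**Shape 3** — `<path>` line segment, stroke `#0000ff` → cut (S969, F843). Machine vertices: (50.093,77.972) → (95.170,87.758). Open path.

**Shape 4** — `<path>` line segment, stroke `#0000ff` → cut (S969, F843). Machine vertices: (151.462,93.924) → (77.072,48.210). Open path.

**Shape 5** — `<path>` line segment, stroke `#008000` → engrave (S273, F4008). Machine vertices: (83.290,17.880) → (72.740,24.253). Open path.

**Shape 6** — `<path>` regular polygon, stroke `#0000ff` → cut (S969, F843). Machine vertices: (152.533,44.689) → (135.739,44.891) → (144.310,59.334) → (152.533,44.689). Closed: final G1 returns to the first vertex.

**Shape 7** — `<polygon>` regular polygon, stroke `#008000` → engrave (S273, F4008). Machine vertices: (90.867,89.871) → (99.918,95.224) → (107.806,88.270) → (103.629,78.620) → (93.161,79.609) → (90.867,89.871). Closed: final G1 returns to the first vertex.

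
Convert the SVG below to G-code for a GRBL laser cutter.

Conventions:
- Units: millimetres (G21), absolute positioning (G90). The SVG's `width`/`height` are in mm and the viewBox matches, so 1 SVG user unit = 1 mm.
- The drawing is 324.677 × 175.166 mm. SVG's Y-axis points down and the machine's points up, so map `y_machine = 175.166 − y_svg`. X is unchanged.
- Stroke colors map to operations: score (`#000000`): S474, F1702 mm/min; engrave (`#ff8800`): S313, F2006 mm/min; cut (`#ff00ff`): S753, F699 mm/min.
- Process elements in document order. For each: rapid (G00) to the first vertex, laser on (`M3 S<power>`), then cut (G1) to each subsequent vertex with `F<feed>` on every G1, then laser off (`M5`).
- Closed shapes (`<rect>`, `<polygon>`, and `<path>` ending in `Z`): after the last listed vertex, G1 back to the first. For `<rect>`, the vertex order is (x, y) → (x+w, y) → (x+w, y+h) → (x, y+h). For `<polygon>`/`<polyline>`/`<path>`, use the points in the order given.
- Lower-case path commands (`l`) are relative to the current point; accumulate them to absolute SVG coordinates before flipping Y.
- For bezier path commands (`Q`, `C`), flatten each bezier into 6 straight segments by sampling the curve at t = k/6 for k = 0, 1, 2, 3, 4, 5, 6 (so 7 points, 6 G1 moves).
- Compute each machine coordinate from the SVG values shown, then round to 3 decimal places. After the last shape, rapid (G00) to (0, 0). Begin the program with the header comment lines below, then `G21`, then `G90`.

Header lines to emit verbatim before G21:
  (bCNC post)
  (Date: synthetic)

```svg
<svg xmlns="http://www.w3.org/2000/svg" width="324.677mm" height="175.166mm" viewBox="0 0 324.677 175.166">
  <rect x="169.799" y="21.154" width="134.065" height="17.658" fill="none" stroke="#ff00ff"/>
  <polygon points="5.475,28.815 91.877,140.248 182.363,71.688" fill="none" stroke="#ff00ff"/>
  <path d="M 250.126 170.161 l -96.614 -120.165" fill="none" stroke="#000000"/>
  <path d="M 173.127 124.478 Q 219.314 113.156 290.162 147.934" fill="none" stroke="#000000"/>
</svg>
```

viewBox `0 0 324.677 175.166` with mm width/height → 1 unit = 1 mm. Flip: y_m = 175.166 − y_svg.

**Shape 1** — `<rect>` rectangle, stroke `#ff00ff` → cut (S753, F699). Machine vertices: (169.799,154.012) → (303.864,154.012) → (303.864,136.354) → (169.799,136.354) → (169.799,154.012). Closed: final G1 returns to the first vertex.

**Shape 2** — `<polygon>` closed polygon, stroke `#ff00ff` → cut (S753, F699). Machine vertices: (5.475,146.351) → (91.877,34.918) → (182.363,103.478) → (5.475,146.351). Closed: final G1 returns to the first vertex.

**Shape 3** — `<path>` line segment, stroke `#000000` → score (S474, F1702). Machine vertices: (250.126,5.005) → (153.512,125.170). Open path.

**Shape 4** — `<path>` quadratic bezier, stroke `#000000` → score (S474, F1702). Control points (SVG): P0=(173.127,124.478), P1=(219.314,113.156), P2=(290.162,147.934); sampled at t=k/6. Machine vertices: (173.127,50.688) → (189.208,53.181) → (206.658,53.114) → (225.479,50.485) → (245.670,45.295) → (267.231,37.544) → (290.162,27.232). Open path.

(bCNC post)
(Date: synthetic)
G21
G90
G00 X169.799 Y154.012
M3 S753
G1 X303.864 Y154.012 F699
G1 X303.864 Y136.354 F699
G1 X169.799 Y136.354 F699
G1 X169.799 Y154.012 F699
M5
G00 X5.475 Y146.351
M3 S753
G1 X91.877 Y34.918 F699
G1 X182.363 Y103.478 F699
G1 X5.475 Y146.351 F699
M5
G00 X250.126 Y5.005
M3 S474
G1 X153.512 Y125.170 F1702
M5
G00 X173.127 Y50.688
M3 S474
G1 X189.208 Y53.181 F1702
G1 X206.658 Y53.114 F1702
G1 X225.479 Y50.485 F1702
G1 X245.670 Y45.295 F1702
G1 X267.231 Y37.544 F1702
G1 X290.162 Y27.232 F1702
M5
G00 X0.000 Y0.000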